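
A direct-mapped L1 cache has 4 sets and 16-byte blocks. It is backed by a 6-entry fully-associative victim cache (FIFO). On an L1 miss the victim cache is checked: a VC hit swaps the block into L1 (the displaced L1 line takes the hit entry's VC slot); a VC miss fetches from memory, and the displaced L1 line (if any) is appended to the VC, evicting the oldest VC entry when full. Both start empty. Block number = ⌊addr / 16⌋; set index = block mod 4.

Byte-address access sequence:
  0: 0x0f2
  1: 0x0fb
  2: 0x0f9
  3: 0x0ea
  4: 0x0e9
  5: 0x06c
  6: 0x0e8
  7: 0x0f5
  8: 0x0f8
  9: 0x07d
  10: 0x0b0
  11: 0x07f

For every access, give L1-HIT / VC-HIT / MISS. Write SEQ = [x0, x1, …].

SEQ = [MISS, L1-HIT, L1-HIT, MISS, L1-HIT, MISS, VC-HIT, L1-HIT, L1-HIT, MISS, MISS, VC-HIT]

#0 0xf2→b15/s3 MISS; vc=[]
#1 0xfb→b15/s3 L1-HIT; vc=[]
#2 0xf9→b15/s3 L1-HIT; vc=[]
#3 0xea→b14/s2 MISS; vc=[]
#4 0xe9→b14/s2 L1-HIT; vc=[]
#5 0x6c→b6/s2 MISS; vc=[14]
#6 0xe8→b14/s2 VC-HIT; vc=[6]
#7 0xf5→b15/s3 L1-HIT; vc=[6]
#8 0xf8→b15/s3 L1-HIT; vc=[6]
#9 0x7d→b7/s3 MISS; vc=[6,15]
#10 0xb0→b11/s3 MISS; vc=[6,15,7]
#11 0x7f→b7/s3 VC-HIT; vc=[6,15,11]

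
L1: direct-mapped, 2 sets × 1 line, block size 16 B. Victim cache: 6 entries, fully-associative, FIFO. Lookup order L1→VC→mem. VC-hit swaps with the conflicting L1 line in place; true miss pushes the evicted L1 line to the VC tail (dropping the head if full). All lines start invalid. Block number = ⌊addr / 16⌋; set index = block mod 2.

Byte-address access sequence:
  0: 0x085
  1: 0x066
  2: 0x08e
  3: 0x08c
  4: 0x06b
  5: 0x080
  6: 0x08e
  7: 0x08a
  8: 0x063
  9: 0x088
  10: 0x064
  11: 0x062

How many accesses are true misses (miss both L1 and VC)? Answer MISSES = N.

  [0] addr=0x85 blk=8 s=0: MISS | VC []
  [1] addr=0x66 blk=6 s=0: MISS | VC [8]
  [2] addr=0x8e blk=8 s=0: VC-HIT | VC [6]
  [3] addr=0x8c blk=8 s=0: L1-HIT | VC [6]
  [4] addr=0x6b blk=6 s=0: VC-HIT | VC [8]
  [5] addr=0x80 blk=8 s=0: VC-HIT | VC [6]
  [6] addr=0x8e blk=8 s=0: L1-HIT | VC [6]
  [7] addr=0x8a blk=8 s=0: L1-HIT | VC [6]
  [8] addr=0x63 blk=6 s=0: VC-HIT | VC [8]
  [9] addr=0x88 blk=8 s=0: VC-HIT | VC [6]
  [10] addr=0x64 blk=6 s=0: VC-HIT | VC [8]
  [11] addr=0x62 blk=6 s=0: L1-HIT | VC [8]

MISSES = 2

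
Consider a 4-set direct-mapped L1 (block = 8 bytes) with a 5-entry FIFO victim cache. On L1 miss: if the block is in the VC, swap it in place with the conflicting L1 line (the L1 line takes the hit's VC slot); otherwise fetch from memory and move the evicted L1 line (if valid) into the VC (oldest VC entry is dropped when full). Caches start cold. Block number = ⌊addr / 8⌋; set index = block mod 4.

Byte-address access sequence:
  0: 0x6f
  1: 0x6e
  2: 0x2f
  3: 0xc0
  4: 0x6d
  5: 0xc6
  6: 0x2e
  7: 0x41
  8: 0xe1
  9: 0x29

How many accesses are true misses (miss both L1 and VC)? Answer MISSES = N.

0: 0x6f (blk 13, set 1) → MISS  vc=[]
1: 0x6e (blk 13, set 1) → L1-HIT  vc=[]
2: 0x2f (blk 5, set 1) → MISS  vc=[13]
3: 0xc0 (blk 24, set 0) → MISS  vc=[13]
4: 0x6d (blk 13, set 1) → VC-HIT  vc=[5]
5: 0xc6 (blk 24, set 0) → L1-HIT  vc=[5]
6: 0x2e (blk 5, set 1) → VC-HIT  vc=[13]
7: 0x41 (blk 8, set 0) → MISS  vc=[13, 24]
8: 0xe1 (blk 28, set 0) → MISS  vc=[13, 24, 8]
9: 0x29 (blk 5, set 1) → L1-HIT  vc=[13, 24, 8]

MISSES = 5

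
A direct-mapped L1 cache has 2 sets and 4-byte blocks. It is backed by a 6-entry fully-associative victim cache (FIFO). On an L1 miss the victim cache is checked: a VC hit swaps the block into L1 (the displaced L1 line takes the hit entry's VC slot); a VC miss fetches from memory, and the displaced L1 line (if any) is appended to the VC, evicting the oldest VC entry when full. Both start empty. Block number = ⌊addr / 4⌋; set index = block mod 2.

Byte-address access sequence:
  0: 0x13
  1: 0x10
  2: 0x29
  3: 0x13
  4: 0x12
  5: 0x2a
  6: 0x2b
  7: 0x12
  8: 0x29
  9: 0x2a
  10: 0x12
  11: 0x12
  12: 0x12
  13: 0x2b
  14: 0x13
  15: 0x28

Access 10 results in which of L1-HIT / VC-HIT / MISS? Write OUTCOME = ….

#0 0x13→b4/s0 MISS; vc=[]
#1 0x10→b4/s0 L1-HIT; vc=[]
#2 0x29→b10/s0 MISS; vc=[4]
#3 0x13→b4/s0 VC-HIT; vc=[10]
#4 0x12→b4/s0 L1-HIT; vc=[10]
#5 0x2a→b10/s0 VC-HIT; vc=[4]
#6 0x2b→b10/s0 L1-HIT; vc=[4]
#7 0x12→b4/s0 VC-HIT; vc=[10]
#8 0x29→b10/s0 VC-HIT; vc=[4]
#9 0x2a→b10/s0 L1-HIT; vc=[4]
#10 0x12→b4/s0 VC-HIT; vc=[10]
#11 0x12→b4/s0 L1-HIT; vc=[10]
#12 0x12→b4/s0 L1-HIT; vc=[10]
#13 0x2b→b10/s0 VC-HIT; vc=[4]
#14 0x13→b4/s0 VC-HIT; vc=[10]
#15 0x28→b10/s0 VC-HIT; vc=[4]

OUTCOME = VC-HIT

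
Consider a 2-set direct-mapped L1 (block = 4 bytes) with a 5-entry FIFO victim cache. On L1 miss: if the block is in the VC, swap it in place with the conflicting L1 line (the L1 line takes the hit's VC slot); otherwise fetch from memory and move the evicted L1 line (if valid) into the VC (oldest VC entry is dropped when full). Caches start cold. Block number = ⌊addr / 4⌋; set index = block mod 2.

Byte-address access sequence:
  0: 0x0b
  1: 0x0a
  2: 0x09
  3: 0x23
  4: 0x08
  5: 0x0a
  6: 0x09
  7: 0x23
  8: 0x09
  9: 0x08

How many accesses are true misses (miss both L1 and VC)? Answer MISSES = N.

MISSES = 2

0: 0xb (blk 2, set 0) → MISS  vc=[]
1: 0xa (blk 2, set 0) → L1-HIT  vc=[]
2: 0x9 (blk 2, set 0) → L1-HIT  vc=[]
3: 0x23 (blk 8, set 0) → MISS  vc=[2]
4: 0x8 (blk 2, set 0) → VC-HIT  vc=[8]
5: 0xa (blk 2, set 0) → L1-HIT  vc=[8]
6: 0x9 (blk 2, set 0) → L1-HIT  vc=[8]
7: 0x23 (blk 8, set 0) → VC-HIT  vc=[2]
8: 0x9 (blk 2, set 0) → VC-HIT  vc=[8]
9: 0x8 (blk 2, set 0) → L1-HIT  vc=[8]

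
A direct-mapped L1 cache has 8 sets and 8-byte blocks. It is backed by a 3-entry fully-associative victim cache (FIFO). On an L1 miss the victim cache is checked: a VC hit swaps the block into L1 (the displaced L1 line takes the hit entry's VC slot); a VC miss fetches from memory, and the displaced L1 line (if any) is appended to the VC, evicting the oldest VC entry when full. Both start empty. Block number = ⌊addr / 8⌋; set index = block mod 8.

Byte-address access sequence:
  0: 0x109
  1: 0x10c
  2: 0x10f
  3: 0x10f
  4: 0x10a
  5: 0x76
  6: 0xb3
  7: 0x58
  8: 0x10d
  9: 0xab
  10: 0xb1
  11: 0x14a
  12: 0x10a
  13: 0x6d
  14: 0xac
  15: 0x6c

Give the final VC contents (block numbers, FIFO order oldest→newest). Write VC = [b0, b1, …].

#0 0x109→b33/s1 MISS; vc=[]
#1 0x10c→b33/s1 L1-HIT; vc=[]
#2 0x10f→b33/s1 L1-HIT; vc=[]
#3 0x10f→b33/s1 L1-HIT; vc=[]
#4 0x10a→b33/s1 L1-HIT; vc=[]
#5 0x76→b14/s6 MISS; vc=[]
#6 0xb3→b22/s6 MISS; vc=[14]
#7 0x58→b11/s3 MISS; vc=[14]
#8 0x10d→b33/s1 L1-HIT; vc=[14]
#9 0xab→b21/s5 MISS; vc=[14]
#10 0xb1→b22/s6 L1-HIT; vc=[14]
#11 0x14a→b41/s1 MISS; vc=[14,33]
#12 0x10a→b33/s1 VC-HIT; vc=[14,41]
#13 0x6d→b13/s5 MISS; vc=[14,41,21]
#14 0xac→b21/s5 VC-HIT; vc=[14,41,13]
#15 0x6c→b13/s5 VC-HIT; vc=[14,41,21]

VC = [14, 41, 21]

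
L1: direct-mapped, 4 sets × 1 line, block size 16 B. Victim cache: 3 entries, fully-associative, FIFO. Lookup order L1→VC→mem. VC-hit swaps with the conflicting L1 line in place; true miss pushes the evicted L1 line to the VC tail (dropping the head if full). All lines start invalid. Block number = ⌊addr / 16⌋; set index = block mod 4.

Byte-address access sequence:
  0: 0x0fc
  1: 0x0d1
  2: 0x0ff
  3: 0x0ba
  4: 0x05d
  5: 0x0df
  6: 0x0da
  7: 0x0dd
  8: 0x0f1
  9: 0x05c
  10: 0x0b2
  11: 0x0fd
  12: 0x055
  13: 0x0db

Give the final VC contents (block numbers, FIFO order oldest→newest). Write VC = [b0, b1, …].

  [0] addr=0xfc blk=15 s=3: MISS | VC []
  [1] addr=0xd1 blk=13 s=1: MISS | VC []
  [2] addr=0xff blk=15 s=3: L1-HIT | VC []
  [3] addr=0xba blk=11 s=3: MISS | VC [15]
  [4] addr=0x5d blk=5 s=1: MISS | VC [15, 13]
  [5] addr=0xdf blk=13 s=1: VC-HIT | VC [15, 5]
  [6] addr=0xda blk=13 s=1: L1-HIT | VC [15, 5]
  [7] addr=0xdd blk=13 s=1: L1-HIT | VC [15, 5]
  [8] addr=0xf1 blk=15 s=3: VC-HIT | VC [11, 5]
  [9] addr=0x5c blk=5 s=1: VC-HIT | VC [11, 13]
  [10] addr=0xb2 blk=11 s=3: VC-HIT | VC [15, 13]
  [11] addr=0xfd blk=15 s=3: VC-HIT | VC [11, 13]
  [12] addr=0x55 blk=5 s=1: L1-HIT | VC [11, 13]
  [13] addr=0xdb blk=13 s=1: VC-HIT | VC [11, 5]

VC = [11, 5]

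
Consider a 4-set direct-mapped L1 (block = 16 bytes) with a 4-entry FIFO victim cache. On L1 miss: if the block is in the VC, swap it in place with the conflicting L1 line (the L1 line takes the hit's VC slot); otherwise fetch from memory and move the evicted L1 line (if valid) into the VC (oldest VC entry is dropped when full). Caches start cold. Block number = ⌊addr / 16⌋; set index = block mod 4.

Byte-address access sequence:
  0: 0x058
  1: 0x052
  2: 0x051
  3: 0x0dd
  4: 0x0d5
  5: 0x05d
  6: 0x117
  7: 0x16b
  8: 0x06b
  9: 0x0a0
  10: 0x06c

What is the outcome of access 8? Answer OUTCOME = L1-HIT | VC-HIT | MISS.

#0 0x58→b5/s1 MISS; vc=[]
#1 0x52→b5/s1 L1-HIT; vc=[]
#2 0x51→b5/s1 L1-HIT; vc=[]
#3 0xdd→b13/s1 MISS; vc=[5]
#4 0xd5→b13/s1 L1-HIT; vc=[5]
#5 0x5d→b5/s1 VC-HIT; vc=[13]
#6 0x117→b17/s1 MISS; vc=[13,5]
#7 0x16b→b22/s2 MISS; vc=[13,5]
#8 0x6b→b6/s2 MISS; vc=[13,5,22]
#9 0xa0→b10/s2 MISS; vc=[13,5,22,6]
#10 0x6c→b6/s2 VC-HIT; vc=[13,5,22,10]

OUTCOME = MISS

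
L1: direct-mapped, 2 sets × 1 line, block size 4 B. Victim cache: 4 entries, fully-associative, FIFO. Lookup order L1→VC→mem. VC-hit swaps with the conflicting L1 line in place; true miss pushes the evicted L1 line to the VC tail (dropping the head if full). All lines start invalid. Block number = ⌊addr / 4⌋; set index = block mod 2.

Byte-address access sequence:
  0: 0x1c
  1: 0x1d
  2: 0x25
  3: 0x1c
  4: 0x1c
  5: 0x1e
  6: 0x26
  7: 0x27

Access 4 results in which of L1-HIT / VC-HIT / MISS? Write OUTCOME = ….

OUTCOME = L1-HIT

#0 0x1c→b7/s1 MISS; vc=[]
#1 0x1d→b7/s1 L1-HIT; vc=[]
#2 0x25→b9/s1 MISS; vc=[7]
#3 0x1c→b7/s1 VC-HIT; vc=[9]
#4 0x1c→b7/s1 L1-HIT; vc=[9]
#5 0x1e→b7/s1 L1-HIT; vc=[9]
#6 0x26→b9/s1 VC-HIT; vc=[7]
#7 0x27→b9/s1 L1-HIT; vc=[7]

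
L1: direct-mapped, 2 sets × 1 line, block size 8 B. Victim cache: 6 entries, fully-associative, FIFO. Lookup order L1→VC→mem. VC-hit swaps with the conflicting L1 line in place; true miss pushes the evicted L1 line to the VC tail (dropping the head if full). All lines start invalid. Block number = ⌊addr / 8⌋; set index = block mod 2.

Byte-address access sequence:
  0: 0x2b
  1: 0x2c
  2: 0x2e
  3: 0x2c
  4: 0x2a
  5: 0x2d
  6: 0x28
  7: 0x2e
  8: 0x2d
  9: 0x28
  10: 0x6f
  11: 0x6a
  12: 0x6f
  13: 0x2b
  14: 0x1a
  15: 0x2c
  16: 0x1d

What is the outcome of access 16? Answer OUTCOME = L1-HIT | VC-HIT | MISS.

  [0] addr=0x2b blk=5 s=1: MISS | VC []
  [1] addr=0x2c blk=5 s=1: L1-HIT | VC []
  [2] addr=0x2e blk=5 s=1: L1-HIT | VC []
  [3] addr=0x2c blk=5 s=1: L1-HIT | VC []
  [4] addr=0x2a blk=5 s=1: L1-HIT | VC []
  [5] addr=0x2d blk=5 s=1: L1-HIT | VC []
  [6] addr=0x28 blk=5 s=1: L1-HIT | VC []
  [7] addr=0x2e blk=5 s=1: L1-HIT | VC []
  [8] addr=0x2d blk=5 s=1: L1-HIT | VC []
  [9] addr=0x28 blk=5 s=1: L1-HIT | VC []
  [10] addr=0x6f blk=13 s=1: MISS | VC [5]
  [11] addr=0x6a blk=13 s=1: L1-HIT | VC [5]
  [12] addr=0x6f blk=13 s=1: L1-HIT | VC [5]
  [13] addr=0x2b blk=5 s=1: VC-HIT | VC [13]
  [14] addr=0x1a blk=3 s=1: MISS | VC [13, 5]
  [15] addr=0x2c blk=5 s=1: VC-HIT | VC [13, 3]
  [16] addr=0x1d blk=3 s=1: VC-HIT | VC [13, 5]

OUTCOME = VC-HIT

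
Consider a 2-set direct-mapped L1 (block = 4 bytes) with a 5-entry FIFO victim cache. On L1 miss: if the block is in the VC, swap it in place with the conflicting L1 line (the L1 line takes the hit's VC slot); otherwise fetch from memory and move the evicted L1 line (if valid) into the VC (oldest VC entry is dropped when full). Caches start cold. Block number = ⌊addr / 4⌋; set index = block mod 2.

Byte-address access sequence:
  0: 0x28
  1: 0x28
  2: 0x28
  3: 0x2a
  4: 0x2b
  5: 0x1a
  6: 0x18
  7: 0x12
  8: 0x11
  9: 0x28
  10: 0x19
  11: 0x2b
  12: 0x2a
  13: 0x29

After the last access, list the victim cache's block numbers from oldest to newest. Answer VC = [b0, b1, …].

  [0] addr=0x28 blk=10 s=0: MISS | VC []
  [1] addr=0x28 blk=10 s=0: L1-HIT | VC []
  [2] addr=0x28 blk=10 s=0: L1-HIT | VC []
  [3] addr=0x2a blk=10 s=0: L1-HIT | VC []
  [4] addr=0x2b blk=10 s=0: L1-HIT | VC []
  [5] addr=0x1a blk=6 s=0: MISS | VC [10]
  [6] addr=0x18 blk=6 s=0: L1-HIT | VC [10]
  [7] addr=0x12 blk=4 s=0: MISS | VC [10, 6]
  [8] addr=0x11 blk=4 s=0: L1-HIT | VC [10, 6]
  [9] addr=0x28 blk=10 s=0: VC-HIT | VC [4, 6]
  [10] addr=0x19 blk=6 s=0: VC-HIT | VC [4, 10]
  [11] addr=0x2b blk=10 s=0: VC-HIT | VC [4, 6]
  [12] addr=0x2a blk=10 s=0: L1-HIT | VC [4, 6]
  [13] addr=0x29 blk=10 s=0: L1-HIT | VC [4, 6]

VC = [4, 6]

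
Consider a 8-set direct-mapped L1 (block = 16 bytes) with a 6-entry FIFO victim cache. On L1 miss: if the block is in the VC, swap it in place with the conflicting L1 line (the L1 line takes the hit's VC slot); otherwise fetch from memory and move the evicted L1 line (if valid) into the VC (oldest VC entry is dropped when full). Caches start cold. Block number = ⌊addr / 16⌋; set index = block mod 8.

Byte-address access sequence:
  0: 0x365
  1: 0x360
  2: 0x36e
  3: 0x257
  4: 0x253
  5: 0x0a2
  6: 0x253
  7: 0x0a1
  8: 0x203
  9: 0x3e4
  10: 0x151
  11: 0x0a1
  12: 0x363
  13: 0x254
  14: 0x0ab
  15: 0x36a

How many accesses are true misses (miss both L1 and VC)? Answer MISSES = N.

MISSES = 6

#0 0x365→b54/s6 MISS; vc=[]
#1 0x360→b54/s6 L1-HIT; vc=[]
#2 0x36e→b54/s6 L1-HIT; vc=[]
#3 0x257→b37/s5 MISS; vc=[]
#4 0x253→b37/s5 L1-HIT; vc=[]
#5 0xa2→b10/s2 MISS; vc=[]
#6 0x253→b37/s5 L1-HIT; vc=[]
#7 0xa1→b10/s2 L1-HIT; vc=[]
#8 0x203→b32/s0 MISS; vc=[]
#9 0x3e4→b62/s6 MISS; vc=[54]
#10 0x151→b21/s5 MISS; vc=[54,37]
#11 0xa1→b10/s2 L1-HIT; vc=[54,37]
#12 0x363→b54/s6 VC-HIT; vc=[62,37]
#13 0x254→b37/s5 VC-HIT; vc=[62,21]
#14 0xab→b10/s2 L1-HIT; vc=[62,21]
#15 0x36a→b54/s6 L1-HIT; vc=[62,21]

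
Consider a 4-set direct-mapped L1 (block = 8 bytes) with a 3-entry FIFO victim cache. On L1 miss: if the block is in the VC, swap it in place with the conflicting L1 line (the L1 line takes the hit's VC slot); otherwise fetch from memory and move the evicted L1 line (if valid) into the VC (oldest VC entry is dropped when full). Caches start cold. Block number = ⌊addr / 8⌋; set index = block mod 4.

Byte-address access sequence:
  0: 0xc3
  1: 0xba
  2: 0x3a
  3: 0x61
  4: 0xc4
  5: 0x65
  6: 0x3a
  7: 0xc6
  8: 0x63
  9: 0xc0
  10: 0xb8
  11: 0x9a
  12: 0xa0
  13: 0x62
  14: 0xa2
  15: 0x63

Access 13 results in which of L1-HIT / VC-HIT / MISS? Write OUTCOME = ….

#0 0xc3→b24/s0 MISS; vc=[]
#1 0xba→b23/s3 MISS; vc=[]
#2 0x3a→b7/s3 MISS; vc=[23]
#3 0x61→b12/s0 MISS; vc=[23,24]
#4 0xc4→b24/s0 VC-HIT; vc=[23,12]
#5 0x65→b12/s0 VC-HIT; vc=[23,24]
#6 0x3a→b7/s3 L1-HIT; vc=[23,24]
#7 0xc6→b24/s0 VC-HIT; vc=[23,12]
#8 0x63→b12/s0 VC-HIT; vc=[23,24]
#9 0xc0→b24/s0 VC-HIT; vc=[23,12]
#10 0xb8→b23/s3 VC-HIT; vc=[7,12]
#11 0x9a→b19/s3 MISS; vc=[7,12,23]
#12 0xa0→b20/s0 MISS; vc=[12,23,24]
#13 0x62→b12/s0 VC-HIT; vc=[20,23,24]
#14 0xa2→b20/s0 VC-HIT; vc=[12,23,24]
#15 0x63→b12/s0 VC-HIT; vc=[20,23,24]

OUTCOME = VC-HIT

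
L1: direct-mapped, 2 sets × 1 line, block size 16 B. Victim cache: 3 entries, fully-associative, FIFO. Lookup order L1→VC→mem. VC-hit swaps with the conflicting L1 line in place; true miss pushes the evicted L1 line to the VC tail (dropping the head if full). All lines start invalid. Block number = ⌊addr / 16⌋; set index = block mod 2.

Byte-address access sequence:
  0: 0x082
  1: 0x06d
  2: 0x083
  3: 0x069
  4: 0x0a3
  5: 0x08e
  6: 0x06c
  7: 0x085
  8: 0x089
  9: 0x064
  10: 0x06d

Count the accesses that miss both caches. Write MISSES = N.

MISSES = 3

  [0] addr=0x82 blk=8 s=0: MISS | VC []
  [1] addr=0x6d blk=6 s=0: MISS | VC [8]
  [2] addr=0x83 blk=8 s=0: VC-HIT | VC [6]
  [3] addr=0x69 blk=6 s=0: VC-HIT | VC [8]
  [4] addr=0xa3 blk=10 s=0: MISS | VC [8, 6]
  [5] addr=0x8e blk=8 s=0: VC-HIT | VC [10, 6]
  [6] addr=0x6c blk=6 s=0: VC-HIT | VC [10, 8]
  [7] addr=0x85 blk=8 s=0: VC-HIT | VC [10, 6]
  [8] addr=0x89 blk=8 s=0: L1-HIT | VC [10, 6]
  [9] addr=0x64 blk=6 s=0: VC-HIT | VC [10, 8]
  [10] addr=0x6d blk=6 s=0: L1-HIT | VC [10, 8]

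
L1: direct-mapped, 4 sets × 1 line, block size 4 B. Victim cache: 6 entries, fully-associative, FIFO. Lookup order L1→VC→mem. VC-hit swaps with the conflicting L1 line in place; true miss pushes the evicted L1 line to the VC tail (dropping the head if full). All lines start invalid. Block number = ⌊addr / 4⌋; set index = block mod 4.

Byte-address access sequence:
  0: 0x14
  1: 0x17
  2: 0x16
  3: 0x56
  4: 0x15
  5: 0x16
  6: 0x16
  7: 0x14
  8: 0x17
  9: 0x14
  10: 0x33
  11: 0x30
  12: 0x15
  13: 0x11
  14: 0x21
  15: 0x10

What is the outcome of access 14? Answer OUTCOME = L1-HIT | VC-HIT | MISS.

OUTCOME = MISS

0: 0x14 (blk 5, set 1) → MISS  vc=[]
1: 0x17 (blk 5, set 1) → L1-HIT  vc=[]
2: 0x16 (blk 5, set 1) → L1-HIT  vc=[]
3: 0x56 (blk 21, set 1) → MISS  vc=[5]
4: 0x15 (blk 5, set 1) → VC-HIT  vc=[21]
5: 0x16 (blk 5, set 1) → L1-HIT  vc=[21]
6: 0x16 (blk 5, set 1) → L1-HIT  vc=[21]
7: 0x14 (blk 5, set 1) → L1-HIT  vc=[21]
8: 0x17 (blk 5, set 1) → L1-HIT  vc=[21]
9: 0x14 (blk 5, set 1) → L1-HIT  vc=[21]
10: 0x33 (blk 12, set 0) → MISS  vc=[21]
11: 0x30 (blk 12, set 0) → L1-HIT  vc=[21]
12: 0x15 (blk 5, set 1) → L1-HIT  vc=[21]
13: 0x11 (blk 4, set 0) → MISS  vc=[21, 12]
14: 0x21 (blk 8, set 0) → MISS  vc=[21, 12, 4]
15: 0x10 (blk 4, set 0) → VC-HIT  vc=[21, 12, 8]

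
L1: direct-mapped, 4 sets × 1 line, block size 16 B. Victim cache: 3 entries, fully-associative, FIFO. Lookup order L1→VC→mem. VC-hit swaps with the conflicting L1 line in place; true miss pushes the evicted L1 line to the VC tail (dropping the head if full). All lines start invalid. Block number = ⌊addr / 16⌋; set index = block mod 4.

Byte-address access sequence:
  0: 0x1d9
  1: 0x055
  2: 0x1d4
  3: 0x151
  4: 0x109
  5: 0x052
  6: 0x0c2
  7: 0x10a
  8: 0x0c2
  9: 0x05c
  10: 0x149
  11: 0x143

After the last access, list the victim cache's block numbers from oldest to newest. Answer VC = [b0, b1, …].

VC = [29, 16, 12]

#0 0x1d9→b29/s1 MISS; vc=[]
#1 0x55→b5/s1 MISS; vc=[29]
#2 0x1d4→b29/s1 VC-HIT; vc=[5]
#3 0x151→b21/s1 MISS; vc=[5,29]
#4 0x109→b16/s0 MISS; vc=[5,29]
#5 0x52→b5/s1 VC-HIT; vc=[21,29]
#6 0xc2→b12/s0 MISS; vc=[21,29,16]
#7 0x10a→b16/s0 VC-HIT; vc=[21,29,12]
#8 0xc2→b12/s0 VC-HIT; vc=[21,29,16]
#9 0x5c→b5/s1 L1-HIT; vc=[21,29,16]
#10 0x149→b20/s0 MISS; vc=[29,16,12]
#11 0x143→b20/s0 L1-HIT; vc=[29,16,12]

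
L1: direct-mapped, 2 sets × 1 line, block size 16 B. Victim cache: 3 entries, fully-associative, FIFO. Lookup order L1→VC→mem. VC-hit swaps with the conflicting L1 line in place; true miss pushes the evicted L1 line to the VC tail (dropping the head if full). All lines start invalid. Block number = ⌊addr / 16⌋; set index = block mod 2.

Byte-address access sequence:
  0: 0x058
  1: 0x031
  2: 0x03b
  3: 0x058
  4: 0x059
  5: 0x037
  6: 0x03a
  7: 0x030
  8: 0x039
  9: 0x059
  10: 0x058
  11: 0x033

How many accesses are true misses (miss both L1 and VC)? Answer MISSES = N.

0: 0x58 (blk 5, set 1) → MISS  vc=[]
1: 0x31 (blk 3, set 1) → MISS  vc=[5]
2: 0x3b (blk 3, set 1) → L1-HIT  vc=[5]
3: 0x58 (blk 5, set 1) → VC-HIT  vc=[3]
4: 0x59 (blk 5, set 1) → L1-HIT  vc=[3]
5: 0x37 (blk 3, set 1) → VC-HIT  vc=[5]
6: 0x3a (blk 3, set 1) → L1-HIT  vc=[5]
7: 0x30 (blk 3, set 1) → L1-HIT  vc=[5]
8: 0x39 (blk 3, set 1) → L1-HIT  vc=[5]
9: 0x59 (blk 5, set 1) → VC-HIT  vc=[3]
10: 0x58 (blk 5, set 1) → L1-HIT  vc=[3]
11: 0x33 (blk 3, set 1) → VC-HIT  vc=[5]

MISSES = 2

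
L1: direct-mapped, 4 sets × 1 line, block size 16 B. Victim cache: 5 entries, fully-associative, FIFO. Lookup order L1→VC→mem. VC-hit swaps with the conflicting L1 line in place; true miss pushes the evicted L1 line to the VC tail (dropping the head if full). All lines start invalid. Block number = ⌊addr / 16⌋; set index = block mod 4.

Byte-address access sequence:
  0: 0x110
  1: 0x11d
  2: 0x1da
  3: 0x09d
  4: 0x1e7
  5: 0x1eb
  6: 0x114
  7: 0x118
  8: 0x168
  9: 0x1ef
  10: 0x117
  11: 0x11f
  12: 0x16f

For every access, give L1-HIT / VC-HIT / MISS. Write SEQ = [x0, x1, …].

SEQ = [MISS, L1-HIT, MISS, MISS, MISS, L1-HIT, VC-HIT, L1-HIT, MISS, VC-HIT, L1-HIT, L1-HIT, VC-HIT]

0: 0x110 (blk 17, set 1) → MISS  vc=[]
1: 0x11d (blk 17, set 1) → L1-HIT  vc=[]
2: 0x1da (blk 29, set 1) → MISS  vc=[17]
3: 0x9d (blk 9, set 1) → MISS  vc=[17, 29]
4: 0x1e7 (blk 30, set 2) → MISS  vc=[17, 29]
5: 0x1eb (blk 30, set 2) → L1-HIT  vc=[17, 29]
6: 0x114 (blk 17, set 1) → VC-HIT  vc=[9, 29]
7: 0x118 (blk 17, set 1) → L1-HIT  vc=[9, 29]
8: 0x168 (blk 22, set 2) → MISS  vc=[9, 29, 30]
9: 0x1ef (blk 30, set 2) → VC-HIT  vc=[9, 29, 22]
10: 0x117 (blk 17, set 1) → L1-HIT  vc=[9, 29, 22]
11: 0x11f (blk 17, set 1) → L1-HIT  vc=[9, 29, 22]
12: 0x16f (blk 22, set 2) → VC-HIT  vc=[9, 29, 30]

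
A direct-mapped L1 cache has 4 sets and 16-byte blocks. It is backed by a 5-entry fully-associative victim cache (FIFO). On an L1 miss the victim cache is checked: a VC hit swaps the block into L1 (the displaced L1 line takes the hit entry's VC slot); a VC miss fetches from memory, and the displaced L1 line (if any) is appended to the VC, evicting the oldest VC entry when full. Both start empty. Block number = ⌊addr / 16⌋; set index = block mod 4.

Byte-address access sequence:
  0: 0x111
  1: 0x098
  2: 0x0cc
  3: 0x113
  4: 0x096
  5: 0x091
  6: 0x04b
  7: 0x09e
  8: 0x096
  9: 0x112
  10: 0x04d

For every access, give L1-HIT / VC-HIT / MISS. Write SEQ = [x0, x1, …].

SEQ = [MISS, MISS, MISS, VC-HIT, VC-HIT, L1-HIT, MISS, L1-HIT, L1-HIT, VC-HIT, L1-HIT]

0: 0x111 (blk 17, set 1) → MISS  vc=[]
1: 0x98 (blk 9, set 1) → MISS  vc=[17]
2: 0xcc (blk 12, set 0) → MISS  vc=[17]
3: 0x113 (blk 17, set 1) → VC-HIT  vc=[9]
4: 0x96 (blk 9, set 1) → VC-HIT  vc=[17]
5: 0x91 (blk 9, set 1) → L1-HIT  vc=[17]
6: 0x4b (blk 4, set 0) → MISS  vc=[17, 12]
7: 0x9e (blk 9, set 1) → L1-HIT  vc=[17, 12]
8: 0x96 (blk 9, set 1) → L1-HIT  vc=[17, 12]
9: 0x112 (blk 17, set 1) → VC-HIT  vc=[9, 12]
10: 0x4d (blk 4, set 0) → L1-HIT  vc=[9, 12]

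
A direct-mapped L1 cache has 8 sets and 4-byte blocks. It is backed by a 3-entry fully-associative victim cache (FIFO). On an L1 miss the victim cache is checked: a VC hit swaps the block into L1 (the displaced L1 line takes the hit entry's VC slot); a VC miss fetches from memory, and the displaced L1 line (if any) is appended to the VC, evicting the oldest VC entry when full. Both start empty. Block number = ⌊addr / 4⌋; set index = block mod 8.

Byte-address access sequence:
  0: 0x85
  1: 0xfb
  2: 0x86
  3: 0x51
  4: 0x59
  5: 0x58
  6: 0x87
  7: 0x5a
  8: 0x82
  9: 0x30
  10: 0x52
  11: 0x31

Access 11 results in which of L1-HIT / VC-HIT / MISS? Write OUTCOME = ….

OUTCOME = VC-HIT

  [0] addr=0x85 blk=33 s=1: MISS | VC []
  [1] addr=0xfb blk=62 s=6: MISS | VC []
  [2] addr=0x86 blk=33 s=1: L1-HIT | VC []
  [3] addr=0x51 blk=20 s=4: MISS | VC []
  [4] addr=0x59 blk=22 s=6: MISS | VC [62]
  [5] addr=0x58 blk=22 s=6: L1-HIT | VC [62]
  [6] addr=0x87 blk=33 s=1: L1-HIT | VC [62]
  [7] addr=0x5a blk=22 s=6: L1-HIT | VC [62]
  [8] addr=0x82 blk=32 s=0: MISS | VC [62]
  [9] addr=0x30 blk=12 s=4: MISS | VC [62, 20]
  [10] addr=0x52 blk=20 s=4: VC-HIT | VC [62, 12]
  [11] addr=0x31 blk=12 s=4: VC-HIT | VC [62, 20]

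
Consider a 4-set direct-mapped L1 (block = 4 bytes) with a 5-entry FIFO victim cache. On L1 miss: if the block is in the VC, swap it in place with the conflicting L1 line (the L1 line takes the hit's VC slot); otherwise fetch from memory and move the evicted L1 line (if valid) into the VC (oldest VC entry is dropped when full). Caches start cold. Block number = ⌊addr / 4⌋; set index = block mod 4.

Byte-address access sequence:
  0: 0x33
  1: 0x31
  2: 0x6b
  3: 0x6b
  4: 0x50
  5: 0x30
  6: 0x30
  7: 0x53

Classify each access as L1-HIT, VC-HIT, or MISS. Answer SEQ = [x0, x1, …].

0: 0x33 (blk 12, set 0) → MISS  vc=[]
1: 0x31 (blk 12, set 0) → L1-HIT  vc=[]
2: 0x6b (blk 26, set 2) → MISS  vc=[]
3: 0x6b (blk 26, set 2) → L1-HIT  vc=[]
4: 0x50 (blk 20, set 0) → MISS  vc=[12]
5: 0x30 (blk 12, set 0) → VC-HIT  vc=[20]
6: 0x30 (blk 12, set 0) → L1-HIT  vc=[20]
7: 0x53 (blk 20, set 0) → VC-HIT  vc=[12]

SEQ = [MISS, L1-HIT, MISS, L1-HIT, MISS, VC-HIT, L1-HIT, VC-HIT]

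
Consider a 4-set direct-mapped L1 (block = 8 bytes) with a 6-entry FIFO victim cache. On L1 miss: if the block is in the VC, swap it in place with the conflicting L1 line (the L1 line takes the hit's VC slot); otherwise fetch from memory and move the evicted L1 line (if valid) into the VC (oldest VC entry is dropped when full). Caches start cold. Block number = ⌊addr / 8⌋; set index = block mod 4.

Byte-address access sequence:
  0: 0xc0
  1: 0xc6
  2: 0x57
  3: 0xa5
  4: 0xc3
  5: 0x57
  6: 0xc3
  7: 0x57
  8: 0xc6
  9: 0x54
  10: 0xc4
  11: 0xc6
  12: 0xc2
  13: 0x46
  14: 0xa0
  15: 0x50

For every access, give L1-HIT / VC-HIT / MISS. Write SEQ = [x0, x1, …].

#0 0xc0→b24/s0 MISS; vc=[]
#1 0xc6→b24/s0 L1-HIT; vc=[]
#2 0x57→b10/s2 MISS; vc=[]
#3 0xa5→b20/s0 MISS; vc=[24]
#4 0xc3→b24/s0 VC-HIT; vc=[20]
#5 0x57→b10/s2 L1-HIT; vc=[20]
#6 0xc3→b24/s0 L1-HIT; vc=[20]
#7 0x57→b10/s2 L1-HIT; vc=[20]
#8 0xc6→b24/s0 L1-HIT; vc=[20]
#9 0x54→b10/s2 L1-HIT; vc=[20]
#10 0xc4→b24/s0 L1-HIT; vc=[20]
#11 0xc6→b24/s0 L1-HIT; vc=[20]
#12 0xc2→b24/s0 L1-HIT; vc=[20]
#13 0x46→b8/s0 MISS; vc=[20,24]
#14 0xa0→b20/s0 VC-HIT; vc=[8,24]
#15 0x50→b10/s2 L1-HIT; vc=[8,24]

SEQ = [MISS, L1-HIT, MISS, MISS, VC-HIT, L1-HIT, L1-HIT, L1-HIT, L1-HIT, L1-HIT, L1-HIT, L1-HIT, L1-HIT, MISS, VC-HIT, L1-HIT]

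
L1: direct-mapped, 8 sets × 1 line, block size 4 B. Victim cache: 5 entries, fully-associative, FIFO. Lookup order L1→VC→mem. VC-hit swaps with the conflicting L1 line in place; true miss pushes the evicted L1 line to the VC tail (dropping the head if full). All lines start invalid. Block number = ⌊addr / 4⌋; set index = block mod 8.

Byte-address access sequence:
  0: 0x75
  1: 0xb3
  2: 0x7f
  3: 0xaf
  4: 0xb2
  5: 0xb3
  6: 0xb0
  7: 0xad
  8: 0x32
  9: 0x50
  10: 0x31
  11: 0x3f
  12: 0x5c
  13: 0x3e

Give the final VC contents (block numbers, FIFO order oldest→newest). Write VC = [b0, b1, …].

VC = [44, 20, 31, 23]

0: 0x75 (blk 29, set 5) → MISS  vc=[]
1: 0xb3 (blk 44, set 4) → MISS  vc=[]
2: 0x7f (blk 31, set 7) → MISS  vc=[]
3: 0xaf (blk 43, set 3) → MISS  vc=[]
4: 0xb2 (blk 44, set 4) → L1-HIT  vc=[]
5: 0xb3 (blk 44, set 4) → L1-HIT  vc=[]
6: 0xb0 (blk 44, set 4) → L1-HIT  vc=[]
7: 0xad (blk 43, set 3) → L1-HIT  vc=[]
8: 0x32 (blk 12, set 4) → MISS  vc=[44]
9: 0x50 (blk 20, set 4) → MISS  vc=[44, 12]
10: 0x31 (blk 12, set 4) → VC-HIT  vc=[44, 20]
11: 0x3f (blk 15, set 7) → MISS  vc=[44, 20, 31]
12: 0x5c (blk 23, set 7) → MISS  vc=[44, 20, 31, 15]
13: 0x3e (blk 15, set 7) → VC-HIT  vc=[44, 20, 31, 23]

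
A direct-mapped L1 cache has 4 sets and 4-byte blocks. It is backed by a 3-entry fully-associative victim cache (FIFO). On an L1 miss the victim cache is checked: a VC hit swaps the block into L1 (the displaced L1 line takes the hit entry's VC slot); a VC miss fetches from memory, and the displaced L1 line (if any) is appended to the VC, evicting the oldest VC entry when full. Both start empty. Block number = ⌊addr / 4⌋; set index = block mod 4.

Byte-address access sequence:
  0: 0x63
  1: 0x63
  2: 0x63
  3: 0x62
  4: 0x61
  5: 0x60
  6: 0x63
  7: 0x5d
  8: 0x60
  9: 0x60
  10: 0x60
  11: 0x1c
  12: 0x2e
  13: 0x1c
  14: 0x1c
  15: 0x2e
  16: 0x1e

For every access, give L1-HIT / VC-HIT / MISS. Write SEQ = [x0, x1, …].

0: 0x63 (blk 24, set 0) → MISS  vc=[]
1: 0x63 (blk 24, set 0) → L1-HIT  vc=[]
2: 0x63 (blk 24, set 0) → L1-HIT  vc=[]
3: 0x62 (blk 24, set 0) → L1-HIT  vc=[]
4: 0x61 (blk 24, set 0) → L1-HIT  vc=[]
5: 0x60 (blk 24, set 0) → L1-HIT  vc=[]
6: 0x63 (blk 24, set 0) → L1-HIT  vc=[]
7: 0x5d (blk 23, set 3) → MISS  vc=[]
8: 0x60 (blk 24, set 0) → L1-HIT  vc=[]
9: 0x60 (blk 24, set 0) → L1-HIT  vc=[]
10: 0x60 (blk 24, set 0) → L1-HIT  vc=[]
11: 0x1c (blk 7, set 3) → MISS  vc=[23]
12: 0x2e (blk 11, set 3) → MISS  vc=[23, 7]
13: 0x1c (blk 7, set 3) → VC-HIT  vc=[23, 11]
14: 0x1c (blk 7, set 3) → L1-HIT  vc=[23, 11]
15: 0x2e (blk 11, set 3) → VC-HIT  vc=[23, 7]
16: 0x1e (blk 7, set 3) → VC-HIT  vc=[23, 11]

SEQ = [MISS, L1-HIT, L1-HIT, L1-HIT, L1-HIT, L1-HIT, L1-HIT, MISS, L1-HIT, L1-HIT, L1-HIT, MISS, MISS, VC-HIT, L1-HIT, VC-HIT, VC-HIT]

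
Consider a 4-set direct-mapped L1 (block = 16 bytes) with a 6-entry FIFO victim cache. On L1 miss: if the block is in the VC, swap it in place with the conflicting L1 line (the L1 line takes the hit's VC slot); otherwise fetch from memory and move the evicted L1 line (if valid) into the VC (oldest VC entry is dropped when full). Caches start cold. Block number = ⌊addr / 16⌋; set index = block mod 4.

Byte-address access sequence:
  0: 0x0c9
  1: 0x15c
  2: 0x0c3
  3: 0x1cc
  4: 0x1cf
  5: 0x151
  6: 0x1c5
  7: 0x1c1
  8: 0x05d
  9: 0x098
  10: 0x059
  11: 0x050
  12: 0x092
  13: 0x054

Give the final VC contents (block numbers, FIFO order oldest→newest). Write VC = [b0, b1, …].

0: 0xc9 (blk 12, set 0) → MISS  vc=[]
1: 0x15c (blk 21, set 1) → MISS  vc=[]
2: 0xc3 (blk 12, set 0) → L1-HIT  vc=[]
3: 0x1cc (blk 28, set 0) → MISS  vc=[12]
4: 0x1cf (blk 28, set 0) → L1-HIT  vc=[12]
5: 0x151 (blk 21, set 1) → L1-HIT  vc=[12]
6: 0x1c5 (blk 28, set 0) → L1-HIT  vc=[12]
7: 0x1c1 (blk 28, set 0) → L1-HIT  vc=[12]
8: 0x5d (blk 5, set 1) → MISS  vc=[12, 21]
9: 0x98 (blk 9, set 1) → MISS  vc=[12, 21, 5]
10: 0x59 (blk 5, set 1) → VC-HIT  vc=[12, 21, 9]
11: 0x50 (blk 5, set 1) → L1-HIT  vc=[12, 21, 9]
12: 0x92 (blk 9, set 1) → VC-HIT  vc=[12, 21, 5]
13: 0x54 (blk 5, set 1) → VC-HIT  vc=[12, 21, 9]

VC = [12, 21, 9]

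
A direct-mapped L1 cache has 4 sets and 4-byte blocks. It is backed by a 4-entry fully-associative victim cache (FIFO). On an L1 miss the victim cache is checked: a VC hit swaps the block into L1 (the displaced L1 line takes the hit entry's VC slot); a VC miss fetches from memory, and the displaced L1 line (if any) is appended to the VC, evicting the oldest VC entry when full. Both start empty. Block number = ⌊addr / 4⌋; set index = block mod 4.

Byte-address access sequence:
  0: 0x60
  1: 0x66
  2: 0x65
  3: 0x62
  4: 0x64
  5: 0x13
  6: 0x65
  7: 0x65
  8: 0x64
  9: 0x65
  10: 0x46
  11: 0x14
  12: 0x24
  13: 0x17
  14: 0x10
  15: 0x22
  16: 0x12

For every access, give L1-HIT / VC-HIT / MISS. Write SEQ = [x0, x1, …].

  [0] addr=0x60 blk=24 s=0: MISS | VC []
  [1] addr=0x66 blk=25 s=1: MISS | VC []
  [2] addr=0x65 blk=25 s=1: L1-HIT | VC []
  [3] addr=0x62 blk=24 s=0: L1-HIT | VC []
  [4] addr=0x64 blk=25 s=1: L1-HIT | VC []
  [5] addr=0x13 blk=4 s=0: MISS | VC [24]
  [6] addr=0x65 blk=25 s=1: L1-HIT | VC [24]
  [7] addr=0x65 blk=25 s=1: L1-HIT | VC [24]
  [8] addr=0x64 blk=25 s=1: L1-HIT | VC [24]
  [9] addr=0x65 blk=25 s=1: L1-HIT | VC [24]
  [10] addr=0x46 blk=17 s=1: MISS | VC [24, 25]
  [11] addr=0x14 blk=5 s=1: MISS | VC [24, 25, 17]
  [12] addr=0x24 blk=9 s=1: MISS | VC [24, 25, 17, 5]
  [13] addr=0x17 blk=5 s=1: VC-HIT | VC [24, 25, 17, 9]
  [14] addr=0x10 blk=4 s=0: L1-HIT | VC [24, 25, 17, 9]
  [15] addr=0x22 blk=8 s=0: MISS | VC [25, 17, 9, 4]
  [16] addr=0x12 blk=4 s=0: VC-HIT | VC [25, 17, 9, 8]

SEQ = [MISS, MISS, L1-HIT, L1-HIT, L1-HIT, MISS, L1-HIT, L1-HIT, L1-HIT, L1-HIT, MISS, MISS, MISS, VC-HIT, L1-HIT, MISS, VC-HIT]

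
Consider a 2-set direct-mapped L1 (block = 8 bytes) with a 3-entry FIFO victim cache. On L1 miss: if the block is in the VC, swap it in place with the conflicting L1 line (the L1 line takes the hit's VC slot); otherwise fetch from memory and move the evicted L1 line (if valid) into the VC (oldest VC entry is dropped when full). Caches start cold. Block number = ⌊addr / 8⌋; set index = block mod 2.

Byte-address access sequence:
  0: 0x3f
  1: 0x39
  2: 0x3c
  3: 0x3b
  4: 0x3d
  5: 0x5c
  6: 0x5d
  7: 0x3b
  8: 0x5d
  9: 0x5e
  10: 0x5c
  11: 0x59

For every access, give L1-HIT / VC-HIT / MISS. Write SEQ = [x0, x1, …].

0: 0x3f (blk 7, set 1) → MISS  vc=[]
1: 0x39 (blk 7, set 1) → L1-HIT  vc=[]
2: 0x3c (blk 7, set 1) → L1-HIT  vc=[]
3: 0x3b (blk 7, set 1) → L1-HIT  vc=[]
4: 0x3d (blk 7, set 1) → L1-HIT  vc=[]
5: 0x5c (blk 11, set 1) → MISS  vc=[7]
6: 0x5d (blk 11, set 1) → L1-HIT  vc=[7]
7: 0x3b (blk 7, set 1) → VC-HIT  vc=[11]
8: 0x5d (blk 11, set 1) → VC-HIT  vc=[7]
9: 0x5e (blk 11, set 1) → L1-HIT  vc=[7]
10: 0x5c (blk 11, set 1) → L1-HIT  vc=[7]
11: 0x59 (blk 11, set 1) → L1-HIT  vc=[7]

SEQ = [MISS, L1-HIT, L1-HIT, L1-HIT, L1-HIT, MISS, L1-HIT, VC-HIT, VC-HIT, L1-HIT, L1-HIT, L1-HIT]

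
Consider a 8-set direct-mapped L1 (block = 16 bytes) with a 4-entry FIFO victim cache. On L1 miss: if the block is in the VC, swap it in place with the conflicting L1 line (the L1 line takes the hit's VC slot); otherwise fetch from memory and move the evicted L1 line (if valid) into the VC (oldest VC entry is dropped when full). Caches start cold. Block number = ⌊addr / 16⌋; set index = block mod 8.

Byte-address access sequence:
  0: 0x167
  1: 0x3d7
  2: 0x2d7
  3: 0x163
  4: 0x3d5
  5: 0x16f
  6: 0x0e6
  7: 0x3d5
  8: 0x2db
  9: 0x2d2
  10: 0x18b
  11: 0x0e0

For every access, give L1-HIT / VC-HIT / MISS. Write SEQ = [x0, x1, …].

#0 0x167→b22/s6 MISS; vc=[]
#1 0x3d7→b61/s5 MISS; vc=[]
#2 0x2d7→b45/s5 MISS; vc=[61]
#3 0x163→b22/s6 L1-HIT; vc=[61]
#4 0x3d5→b61/s5 VC-HIT; vc=[45]
#5 0x16f→b22/s6 L1-HIT; vc=[45]
#6 0xe6→b14/s6 MISS; vc=[45,22]
#7 0x3d5→b61/s5 L1-HIT; vc=[45,22]
#8 0x2db→b45/s5 VC-HIT; vc=[61,22]
#9 0x2d2→b45/s5 L1-HIT; vc=[61,22]
#10 0x18b→b24/s0 MISS; vc=[61,22]
#11 0xe0→b14/s6 L1-HIT; vc=[61,22]

SEQ = [MISS, MISS, MISS, L1-HIT, VC-HIT, L1-HIT, MISS, L1-HIT, VC-HIT, L1-HIT, MISS, L1-HIT]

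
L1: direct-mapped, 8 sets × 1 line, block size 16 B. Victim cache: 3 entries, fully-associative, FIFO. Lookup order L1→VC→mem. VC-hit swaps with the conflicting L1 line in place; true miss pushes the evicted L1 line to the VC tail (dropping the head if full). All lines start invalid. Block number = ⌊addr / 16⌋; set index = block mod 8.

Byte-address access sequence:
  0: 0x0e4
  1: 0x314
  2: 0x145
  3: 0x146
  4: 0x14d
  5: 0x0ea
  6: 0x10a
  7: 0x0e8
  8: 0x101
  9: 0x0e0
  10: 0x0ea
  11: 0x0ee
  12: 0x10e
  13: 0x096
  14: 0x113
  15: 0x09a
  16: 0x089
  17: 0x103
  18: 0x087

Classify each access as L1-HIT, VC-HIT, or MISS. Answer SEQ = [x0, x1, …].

SEQ = [MISS, MISS, MISS, L1-HIT, L1-HIT, L1-HIT, MISS, L1-HIT, L1-HIT, L1-HIT, L1-HIT, L1-HIT, L1-HIT, MISS, MISS, VC-HIT, MISS, VC-HIT, VC-HIT]

0: 0xe4 (blk 14, set 6) → MISS  vc=[]
1: 0x314 (blk 49, set 1) → MISS  vc=[]
2: 0x145 (blk 20, set 4) → MISS  vc=[]
3: 0x146 (blk 20, set 4) → L1-HIT  vc=[]
4: 0x14d (blk 20, set 4) → L1-HIT  vc=[]
5: 0xea (blk 14, set 6) → L1-HIT  vc=[]
6: 0x10a (blk 16, set 0) → MISS  vc=[]
7: 0xe8 (blk 14, set 6) → L1-HIT  vc=[]
8: 0x101 (blk 16, set 0) → L1-HIT  vc=[]
9: 0xe0 (blk 14, set 6) → L1-HIT  vc=[]
10: 0xea (blk 14, set 6) → L1-HIT  vc=[]
11: 0xee (blk 14, set 6) → L1-HIT  vc=[]
12: 0x10e (blk 16, set 0) → L1-HIT  vc=[]
13: 0x96 (blk 9, set 1) → MISS  vc=[49]
14: 0x113 (blk 17, set 1) → MISS  vc=[49, 9]
15: 0x9a (blk 9, set 1) → VC-HIT  vc=[49, 17]
16: 0x89 (blk 8, set 0) → MISS  vc=[49, 17, 16]
17: 0x103 (blk 16, set 0) → VC-HIT  vc=[49, 17, 8]
18: 0x87 (blk 8, set 0) → VC-HIT  vc=[49, 17, 16]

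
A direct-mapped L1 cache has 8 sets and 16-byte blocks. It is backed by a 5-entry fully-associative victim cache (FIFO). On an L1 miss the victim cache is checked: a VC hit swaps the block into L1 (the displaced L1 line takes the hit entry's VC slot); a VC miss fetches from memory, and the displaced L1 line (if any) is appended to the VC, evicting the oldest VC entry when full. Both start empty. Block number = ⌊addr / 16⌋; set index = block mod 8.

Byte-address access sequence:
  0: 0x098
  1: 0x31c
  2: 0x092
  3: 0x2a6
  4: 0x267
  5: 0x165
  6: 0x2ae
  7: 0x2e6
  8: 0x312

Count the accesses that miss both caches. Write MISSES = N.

0: 0x98 (blk 9, set 1) → MISS  vc=[]
1: 0x31c (blk 49, set 1) → MISS  vc=[9]
2: 0x92 (blk 9, set 1) → VC-HIT  vc=[49]
3: 0x2a6 (blk 42, set 2) → MISS  vc=[49]
4: 0x267 (blk 38, set 6) → MISS  vc=[49]
5: 0x165 (blk 22, set 6) → MISS  vc=[49, 38]
6: 0x2ae (blk 42, set 2) → L1-HIT  vc=[49, 38]
7: 0x2e6 (blk 46, set 6) → MISS  vc=[49, 38, 22]
8: 0x312 (blk 49, set 1) → VC-HIT  vc=[9, 38, 22]

MISSES = 6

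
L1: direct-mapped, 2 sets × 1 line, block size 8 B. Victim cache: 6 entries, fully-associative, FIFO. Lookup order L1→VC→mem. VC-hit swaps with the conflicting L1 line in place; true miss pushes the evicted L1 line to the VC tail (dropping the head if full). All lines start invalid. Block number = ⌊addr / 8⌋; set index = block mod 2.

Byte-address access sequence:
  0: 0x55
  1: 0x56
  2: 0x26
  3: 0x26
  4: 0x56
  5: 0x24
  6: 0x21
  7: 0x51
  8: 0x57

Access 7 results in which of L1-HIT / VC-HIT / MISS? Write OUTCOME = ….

OUTCOME = VC-HIT

0: 0x55 (blk 10, set 0) → MISS  vc=[]
1: 0x56 (blk 10, set 0) → L1-HIT  vc=[]
2: 0x26 (blk 4, set 0) → MISS  vc=[10]
3: 0x26 (blk 4, set 0) → L1-HIT  vc=[10]
4: 0x56 (blk 10, set 0) → VC-HIT  vc=[4]
5: 0x24 (blk 4, set 0) → VC-HIT  vc=[10]
6: 0x21 (blk 4, set 0) → L1-HIT  vc=[10]
7: 0x51 (blk 10, set 0) → VC-HIT  vc=[4]
8: 0x57 (blk 10, set 0) → L1-HIT  vc=[4]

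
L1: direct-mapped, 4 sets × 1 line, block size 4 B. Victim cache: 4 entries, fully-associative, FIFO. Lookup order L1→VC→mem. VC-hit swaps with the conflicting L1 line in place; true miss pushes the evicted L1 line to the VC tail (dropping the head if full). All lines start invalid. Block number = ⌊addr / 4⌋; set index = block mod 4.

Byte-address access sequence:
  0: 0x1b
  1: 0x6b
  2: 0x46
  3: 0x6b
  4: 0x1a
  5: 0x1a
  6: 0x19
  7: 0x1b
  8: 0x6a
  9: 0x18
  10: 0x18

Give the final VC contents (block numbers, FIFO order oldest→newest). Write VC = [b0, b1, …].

VC = [26]

  [0] addr=0x1b blk=6 s=2: MISS | VC []
  [1] addr=0x6b blk=26 s=2: MISS | VC [6]
  [2] addr=0x46 blk=17 s=1: MISS | VC [6]
  [3] addr=0x6b blk=26 s=2: L1-HIT | VC [6]
  [4] addr=0x1a blk=6 s=2: VC-HIT | VC [26]
  [5] addr=0x1a blk=6 s=2: L1-HIT | VC [26]
  [6] addr=0x19 blk=6 s=2: L1-HIT | VC [26]
  [7] addr=0x1b blk=6 s=2: L1-HIT | VC [26]
  [8] addr=0x6a blk=26 s=2: VC-HIT | VC [6]
  [9] addr=0x18 blk=6 s=2: VC-HIT | VC [26]
  [10] addr=0x18 blk=6 s=2: L1-HIT | VC [26]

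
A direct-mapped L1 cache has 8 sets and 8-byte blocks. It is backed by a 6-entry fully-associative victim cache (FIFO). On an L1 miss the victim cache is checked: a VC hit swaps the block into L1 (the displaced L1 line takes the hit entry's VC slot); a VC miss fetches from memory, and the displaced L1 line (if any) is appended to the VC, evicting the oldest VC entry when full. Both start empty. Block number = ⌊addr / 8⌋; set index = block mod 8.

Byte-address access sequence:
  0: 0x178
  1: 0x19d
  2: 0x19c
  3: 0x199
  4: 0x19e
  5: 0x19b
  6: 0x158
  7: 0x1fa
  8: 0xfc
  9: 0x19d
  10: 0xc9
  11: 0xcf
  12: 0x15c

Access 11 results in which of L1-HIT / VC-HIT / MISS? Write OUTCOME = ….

#0 0x178→b47/s7 MISS; vc=[]
#1 0x19d→b51/s3 MISS; vc=[]
#2 0x19c→b51/s3 L1-HIT; vc=[]
#3 0x199→b51/s3 L1-HIT; vc=[]
#4 0x19e→b51/s3 L1-HIT; vc=[]
#5 0x19b→b51/s3 L1-HIT; vc=[]
#6 0x158→b43/s3 MISS; vc=[51]
#7 0x1fa→b63/s7 MISS; vc=[51,47]
#8 0xfc→b31/s7 MISS; vc=[51,47,63]
#9 0x19d→b51/s3 VC-HIT; vc=[43,47,63]
#10 0xc9→b25/s1 MISS; vc=[43,47,63]
#11 0xcf→b25/s1 L1-HIT; vc=[43,47,63]
#12 0x15c→b43/s3 VC-HIT; vc=[51,47,63]

OUTCOME = L1-HIT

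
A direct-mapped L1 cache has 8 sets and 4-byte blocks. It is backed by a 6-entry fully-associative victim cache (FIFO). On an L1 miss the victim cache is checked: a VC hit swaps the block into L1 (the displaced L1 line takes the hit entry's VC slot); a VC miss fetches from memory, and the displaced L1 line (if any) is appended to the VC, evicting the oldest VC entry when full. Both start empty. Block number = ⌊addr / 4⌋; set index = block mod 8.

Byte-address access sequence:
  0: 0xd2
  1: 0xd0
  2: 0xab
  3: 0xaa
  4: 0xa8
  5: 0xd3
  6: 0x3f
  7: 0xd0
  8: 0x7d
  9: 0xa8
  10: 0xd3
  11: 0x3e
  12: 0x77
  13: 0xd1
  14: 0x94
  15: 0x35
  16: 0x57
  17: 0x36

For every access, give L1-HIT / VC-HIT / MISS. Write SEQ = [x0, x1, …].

0: 0xd2 (blk 52, set 4) → MISS  vc=[]
1: 0xd0 (blk 52, set 4) → L1-HIT  vc=[]
2: 0xab (blk 42, set 2) → MISS  vc=[]
3: 0xaa (blk 42, set 2) → L1-HIT  vc=[]
4: 0xa8 (blk 42, set 2) → L1-HIT  vc=[]
5: 0xd3 (blk 52, set 4) → L1-HIT  vc=[]
6: 0x3f (blk 15, set 7) → MISS  vc=[]
7: 0xd0 (blk 52, set 4) → L1-HIT  vc=[]
8: 0x7d (blk 31, set 7) → MISS  vc=[15]
9: 0xa8 (blk 42, set 2) → L1-HIT  vc=[15]
10: 0xd3 (blk 52, set 4) → L1-HIT  vc=[15]
11: 0x3e (blk 15, set 7) → VC-HIT  vc=[31]
12: 0x77 (blk 29, set 5) → MISS  vc=[31]
13: 0xd1 (blk 52, set 4) → L1-HIT  vc=[31]
14: 0x94 (blk 37, set 5) → MISS  vc=[31, 29]
15: 0x35 (blk 13, set 5) → MISS  vc=[31, 29, 37]
16: 0x57 (blk 21, set 5) → MISS  vc=[31, 29, 37, 13]
17: 0x36 (blk 13, set 5) → VC-HIT  vc=[31, 29, 37, 21]

SEQ = [MISS, L1-HIT, MISS, L1-HIT, L1-HIT, L1-HIT, MISS, L1-HIT, MISS, L1-HIT, L1-HIT, VC-HIT, MISS, L1-HIT, MISS, MISS, MISS, VC-HIT]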